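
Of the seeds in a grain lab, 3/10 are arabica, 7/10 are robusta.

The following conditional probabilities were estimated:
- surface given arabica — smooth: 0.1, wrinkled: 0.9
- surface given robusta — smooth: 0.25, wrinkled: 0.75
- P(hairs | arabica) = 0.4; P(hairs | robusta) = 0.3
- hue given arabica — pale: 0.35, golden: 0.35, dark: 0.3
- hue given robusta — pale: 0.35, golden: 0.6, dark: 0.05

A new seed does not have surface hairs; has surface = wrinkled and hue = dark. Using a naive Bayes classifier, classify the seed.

arabica

arabica: 0.3 × 0.9 × (1−0.4) × 0.3 = 0.0486
robusta: 0.7 × 0.75 × (1−0.3) × 0.05 = 0.018375
Highest score → arabica.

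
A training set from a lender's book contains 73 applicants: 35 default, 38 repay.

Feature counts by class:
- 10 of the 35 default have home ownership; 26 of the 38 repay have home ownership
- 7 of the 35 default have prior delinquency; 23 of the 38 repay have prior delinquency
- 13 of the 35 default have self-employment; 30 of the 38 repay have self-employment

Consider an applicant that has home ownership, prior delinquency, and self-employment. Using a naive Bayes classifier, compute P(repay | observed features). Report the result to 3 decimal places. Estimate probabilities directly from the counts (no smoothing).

default: (35/73) × (10/35) × (7/35) × (13/35) ≈ 0.0101761
repay: (38/73) × (26/38) × (23/38) × (30/38) ≈ 0.170189
P(repay | x) = 0.170189 / 0.1803651 ≈ 0.944

0.944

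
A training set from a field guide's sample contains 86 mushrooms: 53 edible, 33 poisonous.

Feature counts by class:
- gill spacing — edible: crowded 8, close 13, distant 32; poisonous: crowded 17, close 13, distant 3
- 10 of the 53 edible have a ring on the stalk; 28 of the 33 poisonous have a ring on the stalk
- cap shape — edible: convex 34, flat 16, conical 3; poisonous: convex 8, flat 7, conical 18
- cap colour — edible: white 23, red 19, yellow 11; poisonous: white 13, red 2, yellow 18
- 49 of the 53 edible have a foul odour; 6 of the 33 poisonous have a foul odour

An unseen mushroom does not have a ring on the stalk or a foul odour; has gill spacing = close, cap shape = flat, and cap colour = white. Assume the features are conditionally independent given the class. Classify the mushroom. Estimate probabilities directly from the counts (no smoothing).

poisonous

edible: (53/86) × (13/53) × (43/53) × (16/53) × (23/53) × (4/53) ≈ 0.0012126
poisonous: (33/86) × (13/33) × (5/33) × (7/33) × (13/33) × (27/33) ≈ 0.0015659
Highest score → poisonous.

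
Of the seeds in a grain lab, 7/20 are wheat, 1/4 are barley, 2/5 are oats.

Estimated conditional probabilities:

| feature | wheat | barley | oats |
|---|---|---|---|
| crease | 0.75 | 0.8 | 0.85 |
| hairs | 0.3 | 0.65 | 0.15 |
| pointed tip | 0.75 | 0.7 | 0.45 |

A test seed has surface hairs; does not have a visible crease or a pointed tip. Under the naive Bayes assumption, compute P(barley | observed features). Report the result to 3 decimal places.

wheat: 0.35 × (1−0.75) × 0.3 × (1−0.75) = 0.0065625
barley: 0.25 × (1−0.8) × 0.65 × (1−0.7) = 0.00975
oats: 0.4 × (1−0.85) × 0.15 × (1−0.45) = 0.00495
P(barley | x) = 0.00975 / 0.0212625 ≈ 0.459

0.459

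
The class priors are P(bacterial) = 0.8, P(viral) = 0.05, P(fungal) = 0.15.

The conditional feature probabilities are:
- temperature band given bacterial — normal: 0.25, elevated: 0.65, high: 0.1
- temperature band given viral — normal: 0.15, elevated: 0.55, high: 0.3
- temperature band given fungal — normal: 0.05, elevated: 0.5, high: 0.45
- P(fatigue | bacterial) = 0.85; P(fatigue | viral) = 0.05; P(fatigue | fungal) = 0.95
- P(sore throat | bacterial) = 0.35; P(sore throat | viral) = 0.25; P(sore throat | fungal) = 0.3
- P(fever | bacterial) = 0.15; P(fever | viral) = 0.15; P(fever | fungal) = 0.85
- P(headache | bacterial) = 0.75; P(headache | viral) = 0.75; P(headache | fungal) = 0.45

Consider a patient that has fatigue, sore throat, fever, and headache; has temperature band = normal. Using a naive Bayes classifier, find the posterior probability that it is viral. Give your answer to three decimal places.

0.001

bacterial: 0.8 × 0.25 × 0.85 × 0.35 × 0.15 × 0.75 = 0.00669375
viral: 0.05 × 0.15 × 0.05 × 0.25 × 0.15 × 0.75 = 0.000010546875
fungal: 0.15 × 0.05 × 0.95 × 0.3 × 0.85 × 0.45 = 0.00081759375
P(viral | x) = 0.000010546875 / 0.007521890625 ≈ 0.001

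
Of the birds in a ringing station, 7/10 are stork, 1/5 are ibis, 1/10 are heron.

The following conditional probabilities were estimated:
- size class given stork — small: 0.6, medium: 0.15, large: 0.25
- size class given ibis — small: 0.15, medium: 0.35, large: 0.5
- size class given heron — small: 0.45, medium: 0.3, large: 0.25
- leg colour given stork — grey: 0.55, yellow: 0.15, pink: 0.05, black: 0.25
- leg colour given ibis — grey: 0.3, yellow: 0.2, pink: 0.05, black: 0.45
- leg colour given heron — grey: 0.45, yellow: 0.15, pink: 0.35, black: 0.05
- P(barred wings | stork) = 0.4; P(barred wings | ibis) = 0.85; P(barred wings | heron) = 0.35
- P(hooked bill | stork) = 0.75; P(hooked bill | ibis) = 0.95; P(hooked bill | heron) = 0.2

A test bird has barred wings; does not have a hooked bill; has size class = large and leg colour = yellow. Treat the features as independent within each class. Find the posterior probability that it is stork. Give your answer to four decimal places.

0.5801

stork: 0.7 × 0.25 × 0.15 × 0.4 × (1−0.75) = 0.002625
ibis: 0.2 × 0.5 × 0.2 × 0.85 × (1−0.95) = 0.00085
heron: 0.1 × 0.25 × 0.15 × 0.35 × (1−0.2) = 0.00105
P(stork | x) = 0.002625 / 0.004525 ≈ 0.5801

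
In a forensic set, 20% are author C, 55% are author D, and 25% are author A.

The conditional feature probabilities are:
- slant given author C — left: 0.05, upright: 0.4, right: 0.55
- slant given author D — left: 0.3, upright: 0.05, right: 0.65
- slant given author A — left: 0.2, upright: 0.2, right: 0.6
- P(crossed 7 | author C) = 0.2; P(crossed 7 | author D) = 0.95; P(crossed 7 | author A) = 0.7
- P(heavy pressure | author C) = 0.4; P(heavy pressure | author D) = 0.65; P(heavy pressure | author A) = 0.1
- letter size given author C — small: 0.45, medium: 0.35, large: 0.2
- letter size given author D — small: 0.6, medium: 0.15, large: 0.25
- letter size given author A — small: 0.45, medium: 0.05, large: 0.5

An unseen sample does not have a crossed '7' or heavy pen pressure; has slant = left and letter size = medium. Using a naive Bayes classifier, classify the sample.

author C: 0.2 × 0.05 × (1−0.2) × (1−0.4) × 0.35 = 0.00168
author D: 0.55 × 0.3 × (1−0.95) × (1−0.65) × 0.15 = 0.000433125
author A: 0.25 × 0.2 × (1−0.7) × (1−0.1) × 0.05 = 0.000675
Highest score → author C.

author C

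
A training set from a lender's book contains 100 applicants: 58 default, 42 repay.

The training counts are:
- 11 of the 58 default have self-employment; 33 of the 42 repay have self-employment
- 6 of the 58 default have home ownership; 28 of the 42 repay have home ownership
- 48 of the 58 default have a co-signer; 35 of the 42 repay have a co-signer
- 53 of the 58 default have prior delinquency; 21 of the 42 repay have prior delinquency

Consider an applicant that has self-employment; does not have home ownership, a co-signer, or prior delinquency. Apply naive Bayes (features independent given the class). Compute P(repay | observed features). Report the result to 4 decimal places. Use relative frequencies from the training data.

0.8621

default: (58/100) × (11/58) × (52/58) × (10/58) × (5/58) ≈ 0.00146582
repay: (42/100) × (33/42) × (14/42) × (7/42) × (21/42) ≈ 0.00916667
P(repay | x) = 0.00916667 / 0.01063249 ≈ 0.8621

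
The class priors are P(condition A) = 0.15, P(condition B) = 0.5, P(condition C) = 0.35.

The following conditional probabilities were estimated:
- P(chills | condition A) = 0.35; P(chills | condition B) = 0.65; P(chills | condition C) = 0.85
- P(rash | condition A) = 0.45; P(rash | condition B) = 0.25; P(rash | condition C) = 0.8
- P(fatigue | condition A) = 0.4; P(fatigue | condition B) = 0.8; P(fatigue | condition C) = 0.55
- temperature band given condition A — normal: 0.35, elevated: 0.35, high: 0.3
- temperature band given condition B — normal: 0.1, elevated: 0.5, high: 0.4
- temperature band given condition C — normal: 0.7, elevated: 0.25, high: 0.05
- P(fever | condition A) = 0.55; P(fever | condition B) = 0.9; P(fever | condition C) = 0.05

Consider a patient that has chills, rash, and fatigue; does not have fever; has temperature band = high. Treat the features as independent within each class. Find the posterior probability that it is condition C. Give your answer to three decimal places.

condition A: 0.15 × 0.35 × 0.45 × 0.4 × 0.3 × (1−0.55) = 0.00127575
condition B: 0.5 × 0.65 × 0.25 × 0.8 × 0.4 × (1−0.9) = 0.0026
condition C: 0.35 × 0.85 × 0.8 × 0.55 × 0.05 × (1−0.05) = 0.00621775
P(condition C | x) = 0.00621775 / 0.0100935 ≈ 0.616

0.616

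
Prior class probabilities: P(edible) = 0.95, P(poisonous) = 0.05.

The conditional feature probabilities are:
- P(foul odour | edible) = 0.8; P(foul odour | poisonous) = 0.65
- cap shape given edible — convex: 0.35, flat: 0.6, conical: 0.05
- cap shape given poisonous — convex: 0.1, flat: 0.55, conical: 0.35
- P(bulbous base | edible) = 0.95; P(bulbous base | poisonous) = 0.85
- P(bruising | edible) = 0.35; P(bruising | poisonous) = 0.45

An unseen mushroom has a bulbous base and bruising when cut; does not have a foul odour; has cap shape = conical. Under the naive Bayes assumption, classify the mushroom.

edible: 0.95 × (1−0.8) × 0.05 × 0.95 × 0.35 = 0.00315875
poisonous: 0.05 × (1−0.65) × 0.35 × 0.85 × 0.45 = 0.0023428125
Highest score → edible.

edible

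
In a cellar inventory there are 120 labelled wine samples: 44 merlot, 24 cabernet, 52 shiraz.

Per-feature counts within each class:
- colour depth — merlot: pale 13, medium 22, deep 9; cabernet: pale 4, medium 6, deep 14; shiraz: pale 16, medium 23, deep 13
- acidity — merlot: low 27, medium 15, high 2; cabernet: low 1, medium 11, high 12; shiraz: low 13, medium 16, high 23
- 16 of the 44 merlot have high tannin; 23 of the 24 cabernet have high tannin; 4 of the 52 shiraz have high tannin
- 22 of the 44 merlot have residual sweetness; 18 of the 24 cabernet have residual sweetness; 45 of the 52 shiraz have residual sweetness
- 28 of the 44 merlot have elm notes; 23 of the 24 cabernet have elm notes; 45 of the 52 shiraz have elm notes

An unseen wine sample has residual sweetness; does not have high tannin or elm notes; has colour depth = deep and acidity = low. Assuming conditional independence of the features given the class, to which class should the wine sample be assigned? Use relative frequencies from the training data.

merlot: (44/120) × (9/44) × (27/44) × (28/44) × (22/44) × (16/44) ≈ 0.00532494
cabernet: (24/120) × (14/24) × (1/24) × (1/24) × (18/24) × (1/24) ≈ 0.00000632957
shiraz: (52/120) × (13/52) × (13/52) × (48/52) × (45/52) × (7/52) ≈ 0.00291235
Highest score → merlot.

merlot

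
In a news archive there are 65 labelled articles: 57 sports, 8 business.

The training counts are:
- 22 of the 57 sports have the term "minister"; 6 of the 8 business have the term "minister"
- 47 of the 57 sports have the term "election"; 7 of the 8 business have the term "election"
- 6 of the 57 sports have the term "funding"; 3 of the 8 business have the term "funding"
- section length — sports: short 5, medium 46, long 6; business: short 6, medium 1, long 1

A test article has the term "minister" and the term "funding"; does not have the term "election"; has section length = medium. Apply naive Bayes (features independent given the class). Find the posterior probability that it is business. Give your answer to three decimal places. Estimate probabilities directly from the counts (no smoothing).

sports: (57/65) × (22/57) × (10/57) × (6/57) × (46/57) ≈ 0.00504422
business: (8/65) × (6/8) × (1/8) × (3/8) × (1/8) ≈ 0.000540865
P(business | x) = 0.000540865 / 0.005585085 ≈ 0.097

0.097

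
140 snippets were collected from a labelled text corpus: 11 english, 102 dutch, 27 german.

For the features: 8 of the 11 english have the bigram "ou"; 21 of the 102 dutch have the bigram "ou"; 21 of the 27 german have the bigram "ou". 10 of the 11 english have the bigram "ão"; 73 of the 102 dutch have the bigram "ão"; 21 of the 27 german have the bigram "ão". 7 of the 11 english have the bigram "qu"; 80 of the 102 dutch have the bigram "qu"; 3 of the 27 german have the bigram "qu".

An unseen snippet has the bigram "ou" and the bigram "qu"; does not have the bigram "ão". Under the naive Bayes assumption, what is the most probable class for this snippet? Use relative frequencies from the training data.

dutch

english: (11/140) × (8/11) × (1/11) × (7/11) ≈ 0.00330579
dutch: (102/140) × (21/102) × (29/102) × (80/102) ≈ 0.0334487
german: (27/140) × (21/27) × (6/27) × (3/27) ≈ 0.0037037
Highest score → dutch.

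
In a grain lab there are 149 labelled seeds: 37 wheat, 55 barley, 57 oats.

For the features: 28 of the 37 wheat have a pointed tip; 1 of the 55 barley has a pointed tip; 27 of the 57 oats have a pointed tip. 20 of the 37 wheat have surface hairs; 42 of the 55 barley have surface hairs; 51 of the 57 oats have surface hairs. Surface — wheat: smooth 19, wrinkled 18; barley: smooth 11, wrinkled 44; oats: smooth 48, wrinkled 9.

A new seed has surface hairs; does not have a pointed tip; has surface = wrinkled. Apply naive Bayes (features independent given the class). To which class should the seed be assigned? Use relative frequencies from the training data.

wheat: (37/149) × (9/37) × (20/37) × (18/37) ≈ 0.0158838
barley: (55/149) × (54/55) × (42/55) × (44/55) ≈ 0.221403
oats: (57/149) × (30/57) × (51/57) × (9/57) ≈ 0.0284445
Highest score → barley.

barley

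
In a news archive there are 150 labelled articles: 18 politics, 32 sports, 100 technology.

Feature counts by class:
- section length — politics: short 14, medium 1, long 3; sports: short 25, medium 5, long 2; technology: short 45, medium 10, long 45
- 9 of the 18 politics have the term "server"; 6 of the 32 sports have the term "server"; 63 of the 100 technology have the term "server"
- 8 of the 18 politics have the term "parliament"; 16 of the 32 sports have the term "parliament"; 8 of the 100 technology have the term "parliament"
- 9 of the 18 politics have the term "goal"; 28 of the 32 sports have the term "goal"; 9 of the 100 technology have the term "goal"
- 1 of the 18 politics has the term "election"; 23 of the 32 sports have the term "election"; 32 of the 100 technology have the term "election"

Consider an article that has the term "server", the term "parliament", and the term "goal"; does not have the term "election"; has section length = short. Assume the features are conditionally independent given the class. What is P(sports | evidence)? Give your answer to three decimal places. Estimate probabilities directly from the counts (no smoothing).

politics: (18/150) × (14/18) × (9/18) × (8/18) × (9/18) × (17/18) ≈ 0.00979424
sports: (32/150) × (25/32) × (6/32) × (16/32) × (28/32) × (9/32) = 0.00384521484375
technology: (100/150) × (45/100) × (63/100) × (8/100) × (9/100) × (68/100) = 0.000925344
P(sports | x) = 0.00384521484375 / 0.01456479884375 ≈ 0.264

0.264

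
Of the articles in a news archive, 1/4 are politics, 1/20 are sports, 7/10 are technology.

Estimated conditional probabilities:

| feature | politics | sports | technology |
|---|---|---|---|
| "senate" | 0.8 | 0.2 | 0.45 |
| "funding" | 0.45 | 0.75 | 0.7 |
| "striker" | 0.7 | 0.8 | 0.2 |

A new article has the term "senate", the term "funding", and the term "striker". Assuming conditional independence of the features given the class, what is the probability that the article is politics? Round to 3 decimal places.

0.557

politics: 0.25 × 0.8 × 0.45 × 0.7 = 0.063
sports: 0.05 × 0.2 × 0.75 × 0.8 = 0.006
technology: 0.7 × 0.45 × 0.7 × 0.2 = 0.0441
P(politics | x) = 0.063 / 0.1131 ≈ 0.557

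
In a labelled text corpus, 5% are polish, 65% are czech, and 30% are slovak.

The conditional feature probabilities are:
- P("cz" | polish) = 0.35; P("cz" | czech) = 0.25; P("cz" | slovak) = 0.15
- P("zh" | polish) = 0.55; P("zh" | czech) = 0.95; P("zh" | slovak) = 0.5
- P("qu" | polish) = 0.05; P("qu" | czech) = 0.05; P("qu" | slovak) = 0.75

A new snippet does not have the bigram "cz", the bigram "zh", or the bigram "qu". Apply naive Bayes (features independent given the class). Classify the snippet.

slovak

polish: 0.05 × (1−0.35) × (1−0.55) × (1−0.05) = 0.01389375
czech: 0.65 × (1−0.25) × (1−0.95) × (1−0.05) = 0.02315625
slovak: 0.3 × (1−0.15) × (1−0.5) × (1−0.75) = 0.031875
Highest score → slovak.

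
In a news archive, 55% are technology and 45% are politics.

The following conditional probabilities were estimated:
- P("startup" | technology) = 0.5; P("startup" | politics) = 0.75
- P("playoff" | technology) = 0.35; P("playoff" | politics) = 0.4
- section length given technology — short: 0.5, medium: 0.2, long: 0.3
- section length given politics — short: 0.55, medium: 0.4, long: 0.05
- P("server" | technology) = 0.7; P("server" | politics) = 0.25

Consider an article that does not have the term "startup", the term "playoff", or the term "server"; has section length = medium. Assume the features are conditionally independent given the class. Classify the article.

technology: 0.55 × (1−0.5) × (1−0.35) × 0.2 × (1−0.7) = 0.010725
politics: 0.45 × (1−0.75) × (1−0.4) × 0.4 × (1−0.25) = 0.02025
Highest score → politics.

politics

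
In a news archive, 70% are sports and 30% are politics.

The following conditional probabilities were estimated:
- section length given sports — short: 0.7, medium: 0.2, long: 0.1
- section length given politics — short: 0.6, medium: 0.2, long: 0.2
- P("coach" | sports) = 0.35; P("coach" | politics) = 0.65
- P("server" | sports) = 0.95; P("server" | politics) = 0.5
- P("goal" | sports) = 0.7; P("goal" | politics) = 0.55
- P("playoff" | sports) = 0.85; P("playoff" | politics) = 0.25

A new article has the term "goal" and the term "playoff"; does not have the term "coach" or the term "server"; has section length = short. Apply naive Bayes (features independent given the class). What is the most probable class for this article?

sports

sports: 0.7 × 0.7 × (1−0.35) × (1−0.95) × 0.7 × 0.85 = 0.009475375
politics: 0.3 × 0.6 × (1−0.65) × (1−0.5) × 0.55 × 0.25 = 0.00433125
Highest score → sports.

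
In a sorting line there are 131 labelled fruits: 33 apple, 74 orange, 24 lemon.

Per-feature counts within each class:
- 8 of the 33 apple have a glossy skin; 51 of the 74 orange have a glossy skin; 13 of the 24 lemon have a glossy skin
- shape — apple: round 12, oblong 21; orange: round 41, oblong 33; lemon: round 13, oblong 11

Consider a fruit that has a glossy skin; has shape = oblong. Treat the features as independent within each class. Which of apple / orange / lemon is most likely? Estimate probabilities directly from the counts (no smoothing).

apple: (33/131) × (8/33) × (21/33) ≈ 0.0388619
orange: (74/131) × (51/74) × (33/74) ≈ 0.173613
lemon: (24/131) × (13/24) × (11/24) ≈ 0.0454835
Highest score → orange.

orange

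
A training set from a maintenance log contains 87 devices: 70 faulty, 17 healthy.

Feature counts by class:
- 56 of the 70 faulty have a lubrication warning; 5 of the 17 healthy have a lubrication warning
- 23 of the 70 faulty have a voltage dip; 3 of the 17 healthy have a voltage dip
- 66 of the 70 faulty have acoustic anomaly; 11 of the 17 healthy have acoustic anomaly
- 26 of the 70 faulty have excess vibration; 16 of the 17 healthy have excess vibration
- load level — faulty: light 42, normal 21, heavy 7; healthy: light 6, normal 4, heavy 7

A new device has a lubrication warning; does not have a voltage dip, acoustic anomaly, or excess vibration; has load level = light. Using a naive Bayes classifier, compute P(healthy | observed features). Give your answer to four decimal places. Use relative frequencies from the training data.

faulty: (70/87) × (56/70) × (47/70) × (4/70) × (44/70) × (42/70) ≈ 0.009314
healthy: (17/87) × (5/17) × (14/17) × (6/17) × (1/17) × (6/17) ≈ 0.000346805
P(healthy | x) = 0.000346805 / 0.009660805 ≈ 0.0359

0.0359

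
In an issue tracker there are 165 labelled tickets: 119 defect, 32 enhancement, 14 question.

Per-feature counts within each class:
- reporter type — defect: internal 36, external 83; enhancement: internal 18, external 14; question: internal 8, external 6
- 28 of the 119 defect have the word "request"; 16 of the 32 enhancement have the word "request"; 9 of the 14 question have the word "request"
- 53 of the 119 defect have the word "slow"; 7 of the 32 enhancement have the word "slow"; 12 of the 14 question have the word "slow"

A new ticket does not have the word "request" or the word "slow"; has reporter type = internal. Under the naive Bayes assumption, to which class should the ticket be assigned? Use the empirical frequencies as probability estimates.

defect

defect: (119/165) × (36/119) × (91/119) × (66/119) ≈ 0.0925358
enhancement: (32/165) × (18/32) × (16/32) × (25/32) ≈ 0.0426136
question: (14/165) × (8/14) × (5/14) × (2/14) ≈ 0.00247372
Highest score → defect.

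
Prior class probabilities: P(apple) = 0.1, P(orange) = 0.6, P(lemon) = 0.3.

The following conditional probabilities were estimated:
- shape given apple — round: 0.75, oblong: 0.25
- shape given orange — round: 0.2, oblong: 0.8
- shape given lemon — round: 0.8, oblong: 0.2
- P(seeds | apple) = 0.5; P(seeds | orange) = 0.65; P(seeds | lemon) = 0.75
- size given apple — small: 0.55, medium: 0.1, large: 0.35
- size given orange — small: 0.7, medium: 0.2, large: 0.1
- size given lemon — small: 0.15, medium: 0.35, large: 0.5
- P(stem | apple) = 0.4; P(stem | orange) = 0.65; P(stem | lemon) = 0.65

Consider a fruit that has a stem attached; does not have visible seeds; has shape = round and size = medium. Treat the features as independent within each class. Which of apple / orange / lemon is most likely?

lemon

apple: 0.1 × 0.75 × (1−0.5) × 0.1 × 0.4 = 0.0015
orange: 0.6 × 0.2 × (1−0.65) × 0.2 × 0.65 = 0.00546
lemon: 0.3 × 0.8 × (1−0.75) × 0.35 × 0.65 = 0.01365
Highest score → lemon.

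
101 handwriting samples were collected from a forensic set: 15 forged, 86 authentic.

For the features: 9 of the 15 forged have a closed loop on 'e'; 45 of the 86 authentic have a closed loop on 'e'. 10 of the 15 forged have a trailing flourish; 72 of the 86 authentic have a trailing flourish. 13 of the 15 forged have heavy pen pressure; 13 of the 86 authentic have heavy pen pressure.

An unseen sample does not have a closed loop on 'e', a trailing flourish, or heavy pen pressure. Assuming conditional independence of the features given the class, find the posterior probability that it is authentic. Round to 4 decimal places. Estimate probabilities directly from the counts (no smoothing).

0.9550

forged: (15/101) × (6/15) × (5/15) × (2/15) ≈ 0.00264026
authentic: (86/101) × (41/86) × (14/86) × (73/86) ≈ 0.056094
P(authentic | x) = 0.056094 / 0.05873426 ≈ 0.9550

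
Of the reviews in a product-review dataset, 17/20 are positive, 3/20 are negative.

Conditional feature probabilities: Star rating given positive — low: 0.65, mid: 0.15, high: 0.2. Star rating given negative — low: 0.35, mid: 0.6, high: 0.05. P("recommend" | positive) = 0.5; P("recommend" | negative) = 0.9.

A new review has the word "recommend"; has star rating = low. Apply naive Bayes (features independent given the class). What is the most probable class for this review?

positive: 0.85 × 0.65 × 0.5 = 0.27625
negative: 0.15 × 0.35 × 0.9 = 0.04725
Highest score → positive.

positive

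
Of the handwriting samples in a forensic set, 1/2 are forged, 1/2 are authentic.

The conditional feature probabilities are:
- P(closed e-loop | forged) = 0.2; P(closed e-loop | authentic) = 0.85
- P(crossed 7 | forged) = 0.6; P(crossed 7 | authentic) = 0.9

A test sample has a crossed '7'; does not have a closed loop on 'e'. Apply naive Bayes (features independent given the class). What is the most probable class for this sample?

forged: 0.5 × (1−0.2) × 0.6 = 0.24
authentic: 0.5 × (1−0.85) × 0.9 = 0.0675
Highest score → forged.

forged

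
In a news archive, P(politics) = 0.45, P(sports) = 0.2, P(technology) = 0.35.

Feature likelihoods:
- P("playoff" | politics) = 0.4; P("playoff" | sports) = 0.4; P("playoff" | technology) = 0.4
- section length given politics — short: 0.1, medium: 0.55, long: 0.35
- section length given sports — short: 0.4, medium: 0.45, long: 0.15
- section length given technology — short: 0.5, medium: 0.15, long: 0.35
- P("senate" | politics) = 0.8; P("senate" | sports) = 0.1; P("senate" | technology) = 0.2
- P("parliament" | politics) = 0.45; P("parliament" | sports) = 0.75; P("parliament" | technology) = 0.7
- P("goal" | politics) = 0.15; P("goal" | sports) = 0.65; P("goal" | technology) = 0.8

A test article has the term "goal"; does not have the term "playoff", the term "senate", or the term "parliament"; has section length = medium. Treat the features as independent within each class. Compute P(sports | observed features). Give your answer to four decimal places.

0.4817

politics: 0.45 × (1−0.4) × 0.55 × (1−0.8) × (1−0.45) × 0.15 = 0.00245025
sports: 0.2 × (1−0.4) × 0.45 × (1−0.1) × (1−0.75) × 0.65 = 0.0078975
technology: 0.35 × (1−0.4) × 0.15 × (1−0.2) × (1−0.7) × 0.8 = 0.006048
P(sports | x) = 0.0078975 / 0.01639575 ≈ 0.4817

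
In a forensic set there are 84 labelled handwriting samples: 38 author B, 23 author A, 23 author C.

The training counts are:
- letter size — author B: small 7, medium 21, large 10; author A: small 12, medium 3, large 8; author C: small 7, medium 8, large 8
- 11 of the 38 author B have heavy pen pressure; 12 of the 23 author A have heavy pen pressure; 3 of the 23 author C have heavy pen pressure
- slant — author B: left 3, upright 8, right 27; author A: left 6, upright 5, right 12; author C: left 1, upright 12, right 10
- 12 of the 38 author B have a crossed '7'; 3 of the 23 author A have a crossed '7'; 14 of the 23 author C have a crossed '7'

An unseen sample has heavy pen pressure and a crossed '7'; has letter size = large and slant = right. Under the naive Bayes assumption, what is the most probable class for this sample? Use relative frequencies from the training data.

author B: (38/84) × (10/38) × (11/38) × (27/38) × (12/38) ≈ 0.00773228
author A: (23/84) × (8/23) × (12/23) × (12/23) × (3/23) ≈ 0.00338151
author C: (23/84) × (8/23) × (3/23) × (10/23) × (14/23) ≈ 0.00328758
Highest score → author B.

author B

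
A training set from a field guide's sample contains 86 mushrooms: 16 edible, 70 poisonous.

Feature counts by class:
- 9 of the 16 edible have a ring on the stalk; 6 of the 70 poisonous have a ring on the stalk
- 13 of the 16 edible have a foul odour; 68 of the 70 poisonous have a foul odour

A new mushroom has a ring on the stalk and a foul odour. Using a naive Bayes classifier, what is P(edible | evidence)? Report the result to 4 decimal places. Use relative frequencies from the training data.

edible: (16/86) × (9/16) × (13/16) ≈ 0.0850291
poisonous: (70/86) × (6/70) × (68/70) ≈ 0.0677741
P(edible | x) = 0.0850291 / 0.1528032 ≈ 0.5565

0.5565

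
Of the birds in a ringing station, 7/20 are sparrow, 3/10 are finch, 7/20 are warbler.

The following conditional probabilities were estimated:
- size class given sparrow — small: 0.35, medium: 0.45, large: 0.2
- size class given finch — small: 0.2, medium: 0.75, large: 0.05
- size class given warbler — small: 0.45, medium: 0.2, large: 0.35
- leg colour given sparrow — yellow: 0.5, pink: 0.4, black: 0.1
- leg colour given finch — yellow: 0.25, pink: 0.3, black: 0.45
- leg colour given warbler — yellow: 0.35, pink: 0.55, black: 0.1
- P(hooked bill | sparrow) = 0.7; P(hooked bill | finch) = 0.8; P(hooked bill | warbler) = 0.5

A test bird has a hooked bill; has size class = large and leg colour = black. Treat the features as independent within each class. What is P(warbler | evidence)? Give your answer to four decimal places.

sparrow: 0.35 × 0.2 × 0.1 × 0.7 = 0.0049
finch: 0.3 × 0.05 × 0.45 × 0.8 = 0.0054
warbler: 0.35 × 0.35 × 0.1 × 0.5 = 0.006125
P(warbler | x) = 0.006125 / 0.016425 ≈ 0.3729

0.3729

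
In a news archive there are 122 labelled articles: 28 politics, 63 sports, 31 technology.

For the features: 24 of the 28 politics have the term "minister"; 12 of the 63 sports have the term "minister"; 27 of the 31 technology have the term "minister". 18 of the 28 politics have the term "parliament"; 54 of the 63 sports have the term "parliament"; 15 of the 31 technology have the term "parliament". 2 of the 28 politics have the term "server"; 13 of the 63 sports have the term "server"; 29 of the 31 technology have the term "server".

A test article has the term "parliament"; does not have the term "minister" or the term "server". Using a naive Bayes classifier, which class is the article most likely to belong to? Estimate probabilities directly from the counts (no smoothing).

politics: (28/122) × (4/28) × (18/28) × (26/28) ≈ 0.0195718
sports: (63/122) × (51/63) × (54/63) × (50/63) ≈ 0.284376
technology: (31/122) × (4/31) × (15/31) × (2/31) ≈ 0.00102352
Highest score → sports.

sports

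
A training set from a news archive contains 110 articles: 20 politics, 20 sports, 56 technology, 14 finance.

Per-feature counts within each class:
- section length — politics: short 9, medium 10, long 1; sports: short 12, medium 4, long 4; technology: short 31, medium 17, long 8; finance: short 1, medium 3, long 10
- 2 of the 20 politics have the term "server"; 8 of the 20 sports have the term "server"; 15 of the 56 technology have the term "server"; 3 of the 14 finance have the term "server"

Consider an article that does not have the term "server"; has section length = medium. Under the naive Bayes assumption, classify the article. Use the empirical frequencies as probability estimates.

politics: (20/110) × (10/20) × (18/20) ≈ 0.0818182
sports: (20/110) × (4/20) × (12/20) ≈ 0.0218182
technology: (56/110) × (17/56) × (41/56) ≈ 0.113149
finance: (14/110) × (3/14) × (11/14) ≈ 0.0214286
Highest score → technology.

technology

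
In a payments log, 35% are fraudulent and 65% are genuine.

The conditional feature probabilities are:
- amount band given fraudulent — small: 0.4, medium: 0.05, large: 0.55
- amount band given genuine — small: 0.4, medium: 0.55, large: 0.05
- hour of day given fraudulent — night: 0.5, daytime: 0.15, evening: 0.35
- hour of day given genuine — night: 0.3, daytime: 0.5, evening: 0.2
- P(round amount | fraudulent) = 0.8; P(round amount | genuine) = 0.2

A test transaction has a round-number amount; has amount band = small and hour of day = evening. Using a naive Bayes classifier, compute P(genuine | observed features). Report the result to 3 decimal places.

0.210

fraudulent: 0.35 × 0.4 × 0.35 × 0.8 = 0.0392
genuine: 0.65 × 0.4 × 0.2 × 0.2 = 0.0104
P(genuine | x) = 0.0104 / 0.0496 ≈ 0.210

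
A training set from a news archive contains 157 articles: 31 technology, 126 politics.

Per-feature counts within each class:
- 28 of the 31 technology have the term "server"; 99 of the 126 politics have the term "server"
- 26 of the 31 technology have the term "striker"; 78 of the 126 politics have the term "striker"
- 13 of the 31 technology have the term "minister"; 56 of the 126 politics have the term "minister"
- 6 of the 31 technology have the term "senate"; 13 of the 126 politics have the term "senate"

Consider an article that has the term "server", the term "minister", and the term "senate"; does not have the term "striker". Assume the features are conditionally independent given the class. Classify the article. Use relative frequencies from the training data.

technology: (31/157) × (28/31) × (5/31) × (13/31) × (6/31) ≈ 0.00233474
politics: (126/157) × (99/126) × (48/126) × (56/126) × (13/126) ≈ 0.0110153
Highest score → politics.

politics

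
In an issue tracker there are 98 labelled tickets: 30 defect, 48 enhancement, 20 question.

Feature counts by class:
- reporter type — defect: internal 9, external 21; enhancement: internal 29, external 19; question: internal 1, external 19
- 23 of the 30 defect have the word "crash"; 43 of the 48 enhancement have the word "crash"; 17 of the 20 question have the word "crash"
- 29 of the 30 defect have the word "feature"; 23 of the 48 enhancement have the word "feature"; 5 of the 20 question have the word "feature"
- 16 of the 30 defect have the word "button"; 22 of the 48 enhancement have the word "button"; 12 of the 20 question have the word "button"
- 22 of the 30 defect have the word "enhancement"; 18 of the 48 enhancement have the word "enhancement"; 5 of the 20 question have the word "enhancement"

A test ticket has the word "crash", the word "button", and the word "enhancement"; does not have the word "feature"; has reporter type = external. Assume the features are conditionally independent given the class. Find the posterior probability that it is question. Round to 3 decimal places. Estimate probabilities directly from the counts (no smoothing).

0.512

defect: (30/98) × (21/30) × (23/30) × (1/30) × (16/30) × (22/30) ≈ 0.0021418
enhancement: (48/98) × (19/48) × (43/48) × (25/48) × (22/48) × (18/48) ≈ 0.0155477
question: (20/98) × (19/20) × (17/20) × (15/20) × (12/20) × (5/20) ≈ 0.0185395
P(question | x) = 0.0185395 / 0.036229 ≈ 0.512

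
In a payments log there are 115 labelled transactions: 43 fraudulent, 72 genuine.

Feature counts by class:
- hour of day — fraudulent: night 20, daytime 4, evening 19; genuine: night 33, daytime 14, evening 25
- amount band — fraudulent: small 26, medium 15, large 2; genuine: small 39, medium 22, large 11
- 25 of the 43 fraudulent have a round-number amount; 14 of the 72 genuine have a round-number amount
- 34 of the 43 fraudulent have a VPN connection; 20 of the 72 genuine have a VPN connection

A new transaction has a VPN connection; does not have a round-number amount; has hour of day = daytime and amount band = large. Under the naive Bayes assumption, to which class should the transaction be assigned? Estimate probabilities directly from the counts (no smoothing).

fraudulent: (43/115) × (4/43) × (2/43) × (18/43) × (34/43) ≈ 0.000535474
genuine: (72/115) × (14/72) × (11/72) × (58/72) × (20/72) ≈ 0.00416182
Highest score → genuine.

genuine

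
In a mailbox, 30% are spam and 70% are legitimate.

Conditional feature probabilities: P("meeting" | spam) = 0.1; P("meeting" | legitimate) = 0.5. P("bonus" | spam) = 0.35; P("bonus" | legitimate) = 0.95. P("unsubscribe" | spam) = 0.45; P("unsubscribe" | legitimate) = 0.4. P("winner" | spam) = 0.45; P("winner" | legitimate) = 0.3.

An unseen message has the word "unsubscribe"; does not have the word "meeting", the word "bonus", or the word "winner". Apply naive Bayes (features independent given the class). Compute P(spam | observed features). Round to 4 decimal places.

spam: 0.3 × (1−0.1) × (1−0.35) × 0.45 × (1−0.45) = 0.04343625
legitimate: 0.7 × (1−0.5) × (1−0.95) × 0.4 × (1−0.3) = 0.0049
P(spam | x) = 0.04343625 / 0.04833625 ≈ 0.8986

0.8986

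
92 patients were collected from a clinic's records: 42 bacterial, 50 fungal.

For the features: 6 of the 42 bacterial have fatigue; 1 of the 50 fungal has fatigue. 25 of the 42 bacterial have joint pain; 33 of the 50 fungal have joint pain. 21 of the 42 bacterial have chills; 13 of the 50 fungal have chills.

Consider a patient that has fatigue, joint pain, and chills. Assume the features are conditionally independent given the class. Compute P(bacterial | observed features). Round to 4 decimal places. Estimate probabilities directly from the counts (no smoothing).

bacterial: (42/92) × (6/42) × (25/42) × (21/42) ≈ 0.0194099
fungal: (50/92) × (1/50) × (33/50) × (13/50) ≈ 0.00186522
P(bacterial | x) = 0.0194099 / 0.02127512 ≈ 0.9123

0.9123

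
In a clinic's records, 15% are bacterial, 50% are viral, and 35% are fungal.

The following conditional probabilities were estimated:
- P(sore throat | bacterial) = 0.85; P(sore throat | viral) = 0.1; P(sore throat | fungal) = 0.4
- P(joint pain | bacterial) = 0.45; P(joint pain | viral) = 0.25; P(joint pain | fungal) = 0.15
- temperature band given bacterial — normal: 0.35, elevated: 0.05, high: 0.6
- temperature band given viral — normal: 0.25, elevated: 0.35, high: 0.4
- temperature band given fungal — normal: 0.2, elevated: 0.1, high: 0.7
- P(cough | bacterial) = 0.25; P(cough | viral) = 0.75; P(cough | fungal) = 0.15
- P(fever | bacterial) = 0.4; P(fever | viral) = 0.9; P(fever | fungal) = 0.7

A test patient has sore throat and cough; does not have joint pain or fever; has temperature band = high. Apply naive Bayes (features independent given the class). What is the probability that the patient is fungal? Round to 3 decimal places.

0.335

bacterial: 0.15 × 0.85 × (1−0.45) × 0.6 × 0.25 × (1−0.4) = 0.00631125
viral: 0.5 × 0.1 × (1−0.25) × 0.4 × 0.75 × (1−0.9) = 0.001125
fungal: 0.35 × 0.4 × (1−0.15) × 0.7 × 0.15 × (1−0.7) = 0.0037485
P(fungal | x) = 0.0037485 / 0.01118475 ≈ 0.335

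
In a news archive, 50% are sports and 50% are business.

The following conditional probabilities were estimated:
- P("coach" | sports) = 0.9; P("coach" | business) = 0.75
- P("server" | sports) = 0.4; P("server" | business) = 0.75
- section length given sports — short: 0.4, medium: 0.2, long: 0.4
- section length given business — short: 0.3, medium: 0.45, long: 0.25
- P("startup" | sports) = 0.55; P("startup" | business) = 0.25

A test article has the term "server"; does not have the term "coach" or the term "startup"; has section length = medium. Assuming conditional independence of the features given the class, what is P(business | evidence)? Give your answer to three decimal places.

0.946

sports: 0.5 × (1−0.9) × 0.4 × 0.2 × (1−0.55) = 0.0018
business: 0.5 × (1−0.75) × 0.75 × 0.45 × (1−0.25) = 0.031640625
P(business | x) = 0.031640625 / 0.033440625 ≈ 0.946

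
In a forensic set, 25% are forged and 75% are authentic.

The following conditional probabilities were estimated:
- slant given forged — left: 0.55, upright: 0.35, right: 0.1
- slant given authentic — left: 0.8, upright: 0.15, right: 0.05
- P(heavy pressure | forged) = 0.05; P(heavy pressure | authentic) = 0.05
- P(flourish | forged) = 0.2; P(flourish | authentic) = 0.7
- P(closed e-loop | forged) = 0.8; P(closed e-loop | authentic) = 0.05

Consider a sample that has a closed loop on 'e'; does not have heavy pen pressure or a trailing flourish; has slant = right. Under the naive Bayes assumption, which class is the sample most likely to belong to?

forged: 0.25 × 0.1 × (1−0.05) × (1−0.2) × 0.8 = 0.0152
authentic: 0.75 × 0.05 × (1−0.05) × (1−0.7) × 0.05 = 0.000534375
Highest score → forged.

forged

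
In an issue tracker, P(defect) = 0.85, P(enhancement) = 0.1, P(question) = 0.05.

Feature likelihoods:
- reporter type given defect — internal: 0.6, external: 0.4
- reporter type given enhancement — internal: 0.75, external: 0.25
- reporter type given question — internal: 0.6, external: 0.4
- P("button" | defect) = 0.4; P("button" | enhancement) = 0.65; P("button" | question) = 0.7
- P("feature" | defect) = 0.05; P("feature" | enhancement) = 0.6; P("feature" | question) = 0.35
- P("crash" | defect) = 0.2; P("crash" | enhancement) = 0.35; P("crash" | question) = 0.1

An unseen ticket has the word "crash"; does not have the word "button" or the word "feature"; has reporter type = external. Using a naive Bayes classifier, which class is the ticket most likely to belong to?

defect

defect: 0.85 × 0.4 × (1−0.4) × (1−0.05) × 0.2 = 0.03876
enhancement: 0.1 × 0.25 × (1−0.65) × (1−0.6) × 0.35 = 0.001225
question: 0.05 × 0.4 × (1−0.7) × (1−0.35) × 0.1 = 0.00039
Highest score → defect.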